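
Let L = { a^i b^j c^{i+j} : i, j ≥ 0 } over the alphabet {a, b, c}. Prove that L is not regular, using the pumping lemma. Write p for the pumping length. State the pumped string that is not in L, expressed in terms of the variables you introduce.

Suppose for contradiction that L is regular, and let p be the pumping length.
Take w = a^p b^p c^{2p} ∈ L (with i=j=p, i+j=2p), |w| = 4p ≥ p.
The pumping lemma gives a decomposition w = xyz where |xy| ≤ p and y is nonempty.
The first p characters of w are a's, so xy (and hence y) consists only of a's. Write y = a^k, 1 ≤ k ≤ p.
Consider xy^2z = a^{p+k} b^p c^{2p}. Now the a- and b-counts sum to 2p+k, but the c-count is 2p ≠ 2p+k. So xy^2z ∉ L.
Contradiction. Therefore L is not regular.

a^{p+k} b^p c^{2p}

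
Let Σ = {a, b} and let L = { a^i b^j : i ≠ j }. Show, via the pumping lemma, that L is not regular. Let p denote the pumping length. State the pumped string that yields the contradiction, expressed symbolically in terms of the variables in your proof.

Toward a contradiction, assume L is regular with pumping length p.
Choose w = a^p b^{p+p!}. Since p ≠ p+p!, w ∈ L; and |w| ≥ p.
Write w = xyz as guaranteed by the lemma, with |xy| ≤ p and y is nonempty.
Since the first p symbols of w are all a's and |xy| ≤ p, y lies entirely in the leading a-block: y = a^k for some k with 1 ≤ k ≤ p.
Since 1 ≤ k ≤ p, k divides p!; set t = 1 + p!/k. Then xy^t z has p + (p!/k)·k = p + p! copies of a. Now the a-count equals the b-count, so i ≠ j fails. So xy^t z = a^{p+p!} b^{p+p!} ∉ L.
This contradicts the pumping lemma, so L is not regular.

a^{p+p!} b^{p+p!}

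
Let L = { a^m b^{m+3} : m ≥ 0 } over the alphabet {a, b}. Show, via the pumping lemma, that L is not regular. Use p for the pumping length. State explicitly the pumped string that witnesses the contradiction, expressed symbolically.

Toward a contradiction, assume L is regular with pumping length p.
Take w = a^p b^{p+3}. Then w ∈ L and |w| = 2p+3 ≥ p.
Write w = xyz as guaranteed by the lemma, with |xy| ≤ p and |y| ≥ 1.
Because |xy| ≤ p and w begins with p copies of a, we have y = a^k with 1 ≤ k ≤ p.
Pump with i = 2: xy^2z = a^{p+k} b^{p+3}. For this to lie in L we would need p+3 = (p+k)+3, which forces k = 0. But k ≥ 1, so xy^2z ∉ L.
Contradiction. Therefore L is not regular.

a^{p+k} b^{p+3}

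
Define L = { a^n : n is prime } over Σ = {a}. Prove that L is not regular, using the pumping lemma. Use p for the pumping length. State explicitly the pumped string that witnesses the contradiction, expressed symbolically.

a^{q(1+k)}

Toward a contradiction, assume L is regular with pumping length p.
Let q be a prime with q ≥ p+2 (infinitely many primes exist), and take w = a^q ∈ L with |w| = q ≥ p.
The pumping lemma gives a decomposition w = xyz where |xy| ≤ p and |y| ≥ 1.
Then y = a^k for some k with 1 ≤ k ≤ p.
Since 1 ≤ k ≤ p, |xz| = q-k. Pump with i = q+1: |xy^{q+1}z| = (q-k)+(q+1)k = q+qk = q(1+k), which is composite (both factors ≥ 2). So xy^{q+1}z = a^{q(1+k)} ∉ L.
Contradiction. Therefore L is not regular.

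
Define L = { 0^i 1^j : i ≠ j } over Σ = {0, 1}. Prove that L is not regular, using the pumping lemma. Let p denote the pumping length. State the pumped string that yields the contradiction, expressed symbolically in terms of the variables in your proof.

Toward a contradiction, assume L is regular with pumping length p.
Choose w = 0^p 1^{p+p!}. Since p ≠ p+p!, w ∈ L; and |w| ≥ p.
Write w = xyz as guaranteed by the lemma, with |xy| ≤ p and |y| ≥ 1.
Since the first p symbols of w are all 0's and |xy| ≤ p, y lies entirely in the leading 0-block: y = 0^k for some k with 1 ≤ k ≤ p.
Since 1 ≤ k ≤ p, k divides p!; set t = 1 + p!/k. Then xy^t z has p + (p!/k)·k = p + p! copies of 0. Now the 0-count equals the 1-count, so i ≠ j fails. So xy^t z = 0^{p+p!} 1^{p+p!} ∉ L.
This is a contradiction; hence L is not regular.

0^{p+p!} 1^{p+p!}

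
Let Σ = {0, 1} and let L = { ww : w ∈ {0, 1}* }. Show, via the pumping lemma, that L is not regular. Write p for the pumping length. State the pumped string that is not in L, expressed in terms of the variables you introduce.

Assume L is regular. Let p be the pumping length given by the pumping lemma.
Take w = 0^p 1^p 0^p 1^p = uu where u = 0^p1^p; then w ∈ L and |w| = 4p ≥ p.
Write w = xyz as guaranteed by the lemma, with |xy| ≤ p and |y| > 0.
Because |xy| ≤ p and w begins with p copies of 0, we have y = 0^k with 1 ≤ k ≤ p.
Pump with i = 2: xy^2z = 0^{p+k} 1^p 0^p 1^p, of length 4p+k. Suppose this equals vv. The string starts with 0 and ends with 1, so v does too; thus the boundary between the two copies of v is a 1→0 transition. There is exactly one such transition, at position 2p+k, so |v| = 2p+k and |vv| = 4p+2k ≠ 4p+k since k ≥ 1. So xy^2z ∉ L.
This contradicts the pumping lemma, so L is not regular.

0^{p+k} 1^p 0^p 1^p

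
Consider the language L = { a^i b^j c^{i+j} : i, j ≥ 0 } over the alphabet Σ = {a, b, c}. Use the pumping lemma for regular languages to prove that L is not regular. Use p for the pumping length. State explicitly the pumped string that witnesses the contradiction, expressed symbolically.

a^{p+k} b^p c^{2p}

Suppose for contradiction that L is regular, and let p be the pumping length.
Take w = a^p b^p c^{2p} ∈ L (with i=j=p, i+j=2p), |w| = 4p ≥ p.
The pumping lemma gives a decomposition w = xyz where |xy| ≤ p and |y| ≥ 1.
The first p characters of w are a's, so xy (and hence y) consists only of a's. Write y = a^k, 1 ≤ k ≤ p.
Consider xy^2z = a^{p+k} b^p c^{2p}. Now the a- and b-counts sum to 2p+k, but the c-count is 2p ≠ 2p+k. So xy^2z ∉ L.
This contradicts the pumping lemma, so L is not regular.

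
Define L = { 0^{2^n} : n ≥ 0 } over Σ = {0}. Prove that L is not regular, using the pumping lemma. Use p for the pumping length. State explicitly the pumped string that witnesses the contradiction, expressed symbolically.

Assume L is regular; let p be its pumping constant.
Take w = 0^{2^p} ∈ L with |w| = 2^p ≥ p.
By the pumping lemma, w = xyz with |xy| ≤ p and |y| > 0.
Then y = 0^k for some k with 1 ≤ k ≤ p.
Pump with i = 2: xy^2z = 0^{2^p+k}. Since 1 ≤ k ≤ p < 2^p, we have 2^p < 2^p+k < 2^{p+1}, so 2^p+k is not a power of 2. So xy^2z ∉ L.
Contradiction. Therefore L is not regular.

0^{2^p+k}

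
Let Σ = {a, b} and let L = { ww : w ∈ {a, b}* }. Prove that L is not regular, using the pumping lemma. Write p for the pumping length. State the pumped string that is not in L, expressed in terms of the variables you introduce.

Toward a contradiction, assume L is regular with pumping length p.
Take w = a^p b^p a^p b^p = uu where u = a^pb^p; then w ∈ L and |w| = 4p ≥ p.
The pumping lemma gives a decomposition w = xyz where |xy| ≤ p and |y| ≥ 1.
Because |xy| ≤ p and w begins with p copies of a, we have y = a^k with 1 ≤ k ≤ p.
Pump with i = 2: xy^2z = a^{p+k} b^p a^p b^p, of length 4p+k. Suppose this equals vv. The string starts with a and ends with b, so v does too; thus the boundary between the two copies of v is a b→a transition. There is exactly one such transition, at position 2p+k, so |v| = 2p+k and |vv| = 4p+2k ≠ 4p+k since k ≥ 1. So xy^2z ∉ L.
This contradicts the pumping lemma, so L is not regular.

a^{p+k} b^p a^p b^p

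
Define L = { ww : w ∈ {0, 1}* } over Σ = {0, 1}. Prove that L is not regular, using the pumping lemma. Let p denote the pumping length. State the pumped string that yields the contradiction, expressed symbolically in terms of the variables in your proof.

0^{p+k} 1^p 0^p 1^p

Assume L is regular. Let p be the pumping length given by the pumping lemma.
Take w = 0^p 1^p 0^p 1^p = uu where u = 0^p1^p; then w ∈ L and |w| = 4p ≥ p.
By the pumping lemma, w = xyz with |xy| ≤ p and |y| > 0.
The first p characters of w are 0's, so xy (and hence y) consists only of 0's. Write y = 0^k, 1 ≤ k ≤ p.
Pump with i = 2: xy^2z = 0^{p+k} 1^p 0^p 1^p, of length 4p+k. Suppose this equals vv. The string starts with 0 and ends with 1, so v does too; thus the boundary between the two copies of v is a 1→0 transition. There is exactly one such transition, at position 2p+k, so |v| = 2p+k and |vv| = 4p+2k ≠ 4p+k since k ≥ 1. So xy^2z ∉ L.
Contradiction. Therefore L is not regular.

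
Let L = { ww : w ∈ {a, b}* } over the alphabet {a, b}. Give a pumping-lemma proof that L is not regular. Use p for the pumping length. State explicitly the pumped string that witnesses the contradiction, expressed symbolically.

a^{p+k} b^p a^p b^p

Assume L is regular. Let p be the pumping length given by the pumping lemma.
Take w = a^p b^p a^p b^p = uu where u = a^pb^p; then w ∈ L and |w| = 4p ≥ p.
The pumping lemma gives a decomposition w = xyz where |xy| ≤ p and |y| > 0.
The first p characters of w are a's, so xy (and hence y) consists only of a's. Write y = a^k, 1 ≤ k ≤ p.
Pump with i = 2: xy^2z = a^{p+k} b^p a^p b^p, of length 4p+k. Suppose this equals vv. The string starts with a and ends with b, so v does too; thus the boundary between the two copies of v is a b→a transition. There is exactly one such transition, at position 2p+k, so |v| = 2p+k and |vv| = 4p+2k ≠ 4p+k since k ≥ 1. So xy^2z ∉ L.
Contradiction. Therefore L is not regular.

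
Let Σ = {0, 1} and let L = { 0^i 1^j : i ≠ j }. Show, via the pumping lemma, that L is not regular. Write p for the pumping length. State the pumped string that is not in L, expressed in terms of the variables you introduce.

0^{p+p!} 1^{p+p!}

Suppose for contradiction that L is regular, and let p be the pumping length.
Choose w = 0^p 1^{p+p!}. Since p ≠ p+p!, w ∈ L; and |w| ≥ p.
The pumping lemma gives a decomposition w = xyz where |xy| ≤ p and |y| > 0.
The first p characters of w are 0's, so xy (and hence y) consists only of 0's. Write y = 0^k, 1 ≤ k ≤ p.
Since 1 ≤ k ≤ p, k divides p!; set t = 1 + p!/k. Then xy^t z has p + (p!/k)·k = p + p! copies of 0. Now the 0-count equals the 1-count, so i ≠ j fails. So xy^t z = 0^{p+p!} 1^{p+p!} ∉ L.
This contradicts the pumping lemma, so L is not regular.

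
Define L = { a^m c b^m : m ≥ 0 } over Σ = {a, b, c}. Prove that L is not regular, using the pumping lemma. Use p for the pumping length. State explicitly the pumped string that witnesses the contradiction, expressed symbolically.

Toward a contradiction, assume L is regular with pumping length p.
Take w = a^p c b^p ∈ L with |w| = 2p+1 ≥ p.
Write w = xyz as guaranteed by the lemma, with |xy| ≤ p and |y| > 0.
Since the first p symbols of w are all a's and |xy| ≤ p, y lies entirely in the leading a-block: y = a^k for some k with 1 ≤ k ≤ p.
Pump with i = 2: xy^2z = a^{p+k} c b^p, which would require p+k = p. But k ≥ 1, so xy^2z ∉ L.
Contradiction. Therefore L is not regular.

a^{p+k} c b^p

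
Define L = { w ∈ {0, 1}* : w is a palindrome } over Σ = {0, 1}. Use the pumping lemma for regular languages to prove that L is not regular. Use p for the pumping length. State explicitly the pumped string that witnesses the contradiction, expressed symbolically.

0^{p+k} 1 0^p

Suppose for contradiction that L is regular, and let p be the pumping length.
Take w = 0^p 1 0^p, a palindrome of length 2p+1 ≥ p.
The pumping lemma gives a decomposition w = xyz where |xy| ≤ p and y is nonempty.
Because |xy| ≤ p and w begins with p copies of 0, we have y = 0^k with 1 ≤ k ≤ p.
Pump with i = 2: xy^2z = 0^{p+k} 1 0^p. Its reverse is 0^p 1 0^{p+k}, which differs from xy^2z since k ≥ 1. So xy^2z is not a palindrome and xy^2z ∉ L.
This is a contradiction; hence L is not regular.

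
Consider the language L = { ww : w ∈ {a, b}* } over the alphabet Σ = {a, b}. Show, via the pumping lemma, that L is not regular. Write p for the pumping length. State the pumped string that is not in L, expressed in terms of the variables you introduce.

a^{p+k} b^p a^p b^p

Suppose for contradiction that L is regular, and let p be the pumping length.
Take w = a^p b^p a^p b^p = uu where u = a^pb^p; then w ∈ L and |w| = 4p ≥ p.
By the pumping lemma, w = xyz with |xy| ≤ p and |y| > 0.
The first p characters of w are a's, so xy (and hence y) consists only of a's. Write y = a^k, 1 ≤ k ≤ p.
Pump with i = 2: xy^2z = a^{p+k} b^p a^p b^p, of length 4p+k. Suppose this equals vv. The string starts with a and ends with b, so v does too; thus the boundary between the two copies of v is a b→a transition. There is exactly one such transition, at position 2p+k, so |v| = 2p+k and |vv| = 4p+2k ≠ 4p+k since k ≥ 1. So xy^2z ∉ L.
Contradiction. Therefore L is not regular.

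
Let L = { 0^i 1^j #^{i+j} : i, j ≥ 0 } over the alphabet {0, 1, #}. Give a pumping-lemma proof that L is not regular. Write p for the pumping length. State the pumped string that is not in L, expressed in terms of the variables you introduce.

Assume L is regular. Let p be the pumping length given by the pumping lemma.
Take w = 0^p 1^p #^{2p} ∈ L (with i=j=p, i+j=2p), |w| = 4p ≥ p.
By the pumping lemma, w = xyz with |xy| ≤ p and |y| ≥ 1.
The first p characters of w are 0's, so xy (and hence y) consists only of 0's. Write y = 0^k, 1 ≤ k ≤ p.
Consider xy^2z = 0^{p+k} 1^p #^{2p}. Now the 0- and 1-counts sum to 2p+k, but the #-count is 2p ≠ 2p+k. So xy^2z ∉ L.
This is a contradiction; hence L is not regular.

0^{p+k} 1^p #^{2p}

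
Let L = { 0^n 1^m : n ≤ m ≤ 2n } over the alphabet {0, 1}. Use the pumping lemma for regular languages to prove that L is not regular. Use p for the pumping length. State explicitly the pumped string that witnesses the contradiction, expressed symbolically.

0^{p+k} 1^p

Toward a contradiction, assume L is regular with pumping length p.
Take w = 0^p 1^p ∈ L (since p ≤ p ≤ 2p), with |w| = 2p ≥ p.
By the pumping lemma, w = xyz with |xy| ≤ p and |y| > 0.
Since the first p symbols of w are all 0's and |xy| ≤ p, y lies entirely in the leading 0-block: y = 0^k for some k with 1 ≤ k ≤ p.
Pump with i = 2: xy^2z = 0^{p+k} 1^p. Now n = p+k > p = m, so the condition n ≤ m fails. Thus xy^2z ∉ L.
This is a contradiction; hence L is not regular.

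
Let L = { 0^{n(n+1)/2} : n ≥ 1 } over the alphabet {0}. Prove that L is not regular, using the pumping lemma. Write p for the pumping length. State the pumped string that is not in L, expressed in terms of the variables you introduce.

Assume L is regular; let p be its pumping constant.
Take w = 0^{p(p+1)/2} ∈ L with |w| = p(p+1)/2 ≥ p.
The pumping lemma gives a decomposition w = xyz where |xy| ≤ p and y is nonempty.
Then y = 0^k for some k with 1 ≤ k ≤ p.
Pump with i = 2: xy^2z = 0^{p(p+1)/2+k}. Since 1 ≤ k ≤ p, p(p+1)/2 < p(p+1)/2+k ≤ p(p+1)/2+p < (p+1)(p+2)/2, so p(p+1)/2+k is strictly between consecutive triangular numbers. So xy^2z ∉ L.
Contradiction. Therefore L is not regular.

0^{p(p+1)/2+k}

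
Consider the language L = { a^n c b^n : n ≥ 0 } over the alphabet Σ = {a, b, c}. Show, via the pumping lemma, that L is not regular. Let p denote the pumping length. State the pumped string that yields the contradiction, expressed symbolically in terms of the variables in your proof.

a^{p+k} c b^p

Toward a contradiction, assume L is regular with pumping length p.
Take w = a^p c b^p ∈ L with |w| = 2p+1 ≥ p.
The pumping lemma gives a decomposition w = xyz where |xy| ≤ p and y is nonempty.
Since the first p symbols of w are all a's and |xy| ≤ p, y lies entirely in the leading a-block: y = a^k for some k with 1 ≤ k ≤ p.
Pump with i = 2: xy^2z = a^{p+k} c b^p, which would require p+k = p. But k ≥ 1, so xy^2z ∉ L.
This is a contradiction; hence L is not regular.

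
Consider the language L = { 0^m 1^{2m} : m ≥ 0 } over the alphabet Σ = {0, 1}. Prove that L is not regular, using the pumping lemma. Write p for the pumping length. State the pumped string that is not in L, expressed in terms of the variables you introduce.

Assume L is regular; let p be its pumping constant.
Choose w = 0^p 1^{2p}, which is in L with |w| = 3p ≥ p.
By the pumping lemma, w = xyz with |xy| ≤ p and |y| ≥ 1.
Since the first p symbols of w are all 0's and |xy| ≤ p, y lies entirely in the leading 0-block: y = 0^k for some k with 1 ≤ k ≤ p.
Pump with i = 2: xy^2z = 0^{p+k} 1^{2p}. For this to lie in L we would need 2p = 2(p+k), which forces k = 0. But k ≥ 1, so xy^2z ∉ L.
Contradiction. Therefore L is not regular.

0^{p+k} 1^{2p}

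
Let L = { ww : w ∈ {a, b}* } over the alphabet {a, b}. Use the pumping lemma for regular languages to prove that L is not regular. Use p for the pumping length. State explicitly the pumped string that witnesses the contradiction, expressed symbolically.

a^{p+k} b^p a^p b^p

Assume L is regular. Let p be the pumping length given by the pumping lemma.
Take w = a^p b^p a^p b^p = uu where u = a^pb^p; then w ∈ L and |w| = 4p ≥ p.
Write w = xyz as guaranteed by the lemma, with |xy| ≤ p and y is nonempty.
Since the first p symbols of w are all a's and |xy| ≤ p, y lies entirely in the leading a-block: y = a^k for some k with 1 ≤ k ≤ p.
Pump with i = 2: xy^2z = a^{p+k} b^p a^p b^p, of length 4p+k. Suppose this equals vv. The string starts with a and ends with b, so v does too; thus the boundary between the two copies of v is a b→a transition. There is exactly one such transition, at position 2p+k, so |v| = 2p+k and |vv| = 4p+2k ≠ 4p+k since k ≥ 1. So xy^2z ∉ L.
This contradicts the pumping lemma, so L is not regular.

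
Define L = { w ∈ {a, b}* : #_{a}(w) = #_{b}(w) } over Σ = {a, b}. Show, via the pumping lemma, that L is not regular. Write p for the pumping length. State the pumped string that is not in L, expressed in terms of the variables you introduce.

Assume L is regular. Let p be the pumping length given by the pumping lemma.
Choose w = a^p b^p ∈ L with |w| = 2p ≥ p.
The pumping lemma gives a decomposition w = xyz where |xy| ≤ p and |y| ≥ 1.
Because |xy| ≤ p and w begins with p copies of a, we have y = a^k with 1 ≤ k ≤ p.
Pump with i = 2: xy^2z = a^{p+k} b^p has p+k occurrences of a but only p of b. Since k ≥ 1 the counts differ, so xy^2z ∉ L.
This contradicts the pumping lemma, so L is not regular.

a^{p+k} b^p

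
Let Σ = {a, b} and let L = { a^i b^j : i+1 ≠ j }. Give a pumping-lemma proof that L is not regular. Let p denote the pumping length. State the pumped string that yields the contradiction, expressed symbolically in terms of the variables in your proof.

a^{p+p!} b^{p+p!+1}

Toward a contradiction, assume L is regular with pumping length p.
Choose w = a^p b^{p+p!+1}. Since p ≠ (p+p!+1)-1 = p+p!, w ∈ L; and |w| ≥ p.
Write w = xyz as guaranteed by the lemma, with |xy| ≤ p and |y| > 0.
Since the first p symbols of w are all a's and |xy| ≤ p, y lies entirely in the leading a-block: y = a^k for some k with 1 ≤ k ≤ p.
Since 1 ≤ k ≤ p, k divides p!; set t = 1 + p!/k. Then xy^t z has p + (p!/k)·k = p + p! copies of a. Now the a-count is p+p! and (b-count)-1 = (p+p!+1)-1 = p+p!, so i+1 ≠ j fails. So xy^t z = a^{p+p!} b^{p+p!+1} ∉ L.
This is a contradiction; hence L is not regular.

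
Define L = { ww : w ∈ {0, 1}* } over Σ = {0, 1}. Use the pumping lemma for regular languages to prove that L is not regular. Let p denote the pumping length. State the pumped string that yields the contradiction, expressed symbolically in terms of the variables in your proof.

Assume L is regular. Let p be the pumping length given by the pumping lemma.
Take w = 0^p 1^p 0^p 1^p = uu where u = 0^p1^p; then w ∈ L and |w| = 4p ≥ p.
Write w = xyz as guaranteed by the lemma, with |xy| ≤ p and |y| > 0.
Since the first p symbols of w are all 0's and |xy| ≤ p, y lies entirely in the leading 0-block: y = 0^k for some k with 1 ≤ k ≤ p.
Pump with i = 2: xy^2z = 0^{p+k} 1^p 0^p 1^p, of length 4p+k. Suppose this equals vv. The string starts with 0 and ends with 1, so v does too; thus the boundary between the two copies of v is a 1→0 transition. There is exactly one such transition, at position 2p+k, so |v| = 2p+k and |vv| = 4p+2k ≠ 4p+k since k ≥ 1. So xy^2z ∉ L.
This is a contradiction; hence L is not regular.

0^{p+k} 1^p 0^p 1^p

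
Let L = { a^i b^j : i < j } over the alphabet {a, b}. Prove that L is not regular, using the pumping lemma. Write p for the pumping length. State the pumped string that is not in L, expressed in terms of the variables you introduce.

Assume L is regular; let p be its pumping constant.
Choose w = a^p b^{p+1} ∈ L, with |w| = 2p+1 ≥ p.
By the pumping lemma, w = xyz with |xy| ≤ p and |y| ≥ 1.
Because |xy| ≤ p and w begins with p copies of a, we have y = a^k with 1 ≤ k ≤ p.
Consider xy^2z = a^{p+k} b^{p+1}. Since k ≥ 1, the a-count p+k is at least p+1, so i < j fails; thus xy^2z ∉ L.
This is a contradiction; hence L is not regular.

a^{p+k} b^{p+1}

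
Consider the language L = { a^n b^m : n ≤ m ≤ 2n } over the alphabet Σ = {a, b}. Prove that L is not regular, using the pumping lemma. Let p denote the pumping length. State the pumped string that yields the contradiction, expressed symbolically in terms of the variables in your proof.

Assume L is regular; let p be its pumping constant.
Take w = a^p b^p ∈ L (since p ≤ p ≤ 2p), with |w| = 2p ≥ p.
By the pumping lemma, w = xyz with |xy| ≤ p and |y| ≥ 1.
Because |xy| ≤ p and w begins with p copies of a, we have y = a^k with 1 ≤ k ≤ p.
Pump with i = 2: xy^2z = a^{p+k} b^p. Now n = p+k > p = m, so the condition n ≤ m fails. Thus xy^2z ∉ L.
Contradiction. Therefore L is not regular.

a^{p+k} b^p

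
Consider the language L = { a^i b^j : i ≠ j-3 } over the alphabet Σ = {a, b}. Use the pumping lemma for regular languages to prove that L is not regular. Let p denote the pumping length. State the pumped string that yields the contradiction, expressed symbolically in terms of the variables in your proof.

Suppose for contradiction that L is regular, and let p be the pumping length.
Choose w = a^p b^{p+p!+3}. Since p ≠ (p+p!+3)-3 = p+p!, w ∈ L; and |w| ≥ p.
Write w = xyz as guaranteed by the lemma, with |xy| ≤ p and y is nonempty.
Since the first p symbols of w are all a's and |xy| ≤ p, y lies entirely in the leading a-block: y = a^k for some k with 1 ≤ k ≤ p.
Since 1 ≤ k ≤ p, k divides p!; set t = 1 + p!/k. Then xy^t z has p + (p!/k)·k = p + p! copies of a. Now the a-count is p+p! and (b-count)-3 = (p+p!+3)-3 = p+p!, so i ≠ j-3 fails. So xy^t z = a^{p+p!} b^{p+p!+3} ∉ L.
This contradicts the pumping lemma, so L is not regular.

a^{p+p!} b^{p+p!+3}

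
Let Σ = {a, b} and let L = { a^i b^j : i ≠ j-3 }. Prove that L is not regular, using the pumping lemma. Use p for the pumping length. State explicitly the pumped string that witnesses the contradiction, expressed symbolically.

a^{p+p!} b^{p+p!+3}

Assume L is regular; let p be its pumping constant.
Choose w = a^p b^{p+p!+3}. Since p ≠ (p+p!+3)-3 = p+p!, w ∈ L; and |w| ≥ p.
By the pumping lemma, w = xyz with |xy| ≤ p and |y| > 0.
The first p characters of w are a's, so xy (and hence y) consists only of a's. Write y = a^k, 1 ≤ k ≤ p.
Since 1 ≤ k ≤ p, k divides p!; set t = 1 + p!/k. Then xy^t z has p + (p!/k)·k = p + p! copies of a. Now the a-count is p+p! and (b-count)-3 = (p+p!+3)-3 = p+p!, so i ≠ j-3 fails. So xy^t z = a^{p+p!} b^{p+p!+3} ∉ L.
This contradicts the pumping lemma, so L is not regular.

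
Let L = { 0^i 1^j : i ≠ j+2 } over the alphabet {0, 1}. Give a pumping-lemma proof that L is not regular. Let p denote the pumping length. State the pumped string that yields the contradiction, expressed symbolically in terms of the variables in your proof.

Assume L is regular; let p be its pumping constant.
Choose w = 0^p 1^{p+p!-2}. Since p ≠ (p+p!-2)+2 = p+p!, w ∈ L; and |w| ≥ p.
Write w = xyz as guaranteed by the lemma, with |xy| ≤ p and |y| ≥ 1.
Because |xy| ≤ p and w begins with p copies of 0, we have y = 0^k with 1 ≤ k ≤ p.
Since 1 ≤ k ≤ p, k divides p!; set t = 1 + p!/k. Then xy^t z has p + (p!/k)·k = p + p! copies of 0. Now the 0-count is p+p! and (1-count)+2 = (p+p!-2)+2 = p+p!, so i ≠ j+2 fails. So xy^t z = 0^{p+p!} 1^{p+p!-2} ∉ L.
This contradicts the pumping lemma, so L is not regular.

0^{p+p!} 1^{p+p!-2}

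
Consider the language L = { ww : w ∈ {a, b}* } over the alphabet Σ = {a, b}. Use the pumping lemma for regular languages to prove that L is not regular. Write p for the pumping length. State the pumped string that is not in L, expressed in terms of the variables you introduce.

Assume L is regular. Let p be the pumping length given by the pumping lemma.
Take w = a^p b^p a^p b^p = uu where u = a^pb^p; then w ∈ L and |w| = 4p ≥ p.
Write w = xyz as guaranteed by the lemma, with |xy| ≤ p and |y| > 0.
Because |xy| ≤ p and w begins with p copies of a, we have y = a^k with 1 ≤ k ≤ p.
Pump with i = 2: xy^2z = a^{p+k} b^p a^p b^p, of length 4p+k. Suppose this equals vv. The string starts with a and ends with b, so v does too; thus the boundary between the two copies of v is a b→a transition. There is exactly one such transition, at position 2p+k, so |v| = 2p+k and |vv| = 4p+2k ≠ 4p+k since k ≥ 1. So xy^2z ∉ L.
This contradicts the pumping lemma, so L is not regular.

a^{p+k} b^p a^p b^p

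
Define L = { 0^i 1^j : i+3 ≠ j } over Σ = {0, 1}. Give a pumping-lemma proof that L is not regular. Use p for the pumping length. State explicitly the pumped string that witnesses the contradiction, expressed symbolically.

0^{p+p!} 1^{p+p!+3}

Toward a contradiction, assume L is regular with pumping length p.
Choose w = 0^p 1^{p+p!+3}. Since p ≠ (p+p!+3)-3 = p+p!, w ∈ L; and |w| ≥ p.
Write w = xyz as guaranteed by the lemma, with |xy| ≤ p and |y| ≥ 1.
Since the first p symbols of w are all 0's and |xy| ≤ p, y lies entirely in the leading 0-block: y = 0^k for some k with 1 ≤ k ≤ p.
Since 1 ≤ k ≤ p, k divides p!; set t = 1 + p!/k. Then xy^t z has p + (p!/k)·k = p + p! copies of 0. Now the 0-count is p+p! and (1-count)-3 = (p+p!+3)-3 = p+p!, so i+3 ≠ j fails. So xy^t z = 0^{p+p!} 1^{p+p!+3} ∉ L.
This contradicts the pumping lemma, so L is not regular.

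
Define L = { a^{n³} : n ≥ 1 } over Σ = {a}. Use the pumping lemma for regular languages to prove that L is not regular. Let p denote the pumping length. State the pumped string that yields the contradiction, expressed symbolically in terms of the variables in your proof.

Toward a contradiction, assume L is regular with pumping length p.
Take w = a^{p³} ∈ L with |w| = p³ ≥ p.
Write w = xyz as guaranteed by the lemma, with |xy| ≤ p and y is nonempty.
Then y = a^k for some k with 1 ≤ k ≤ p.
Pump with i = 2: xy^2z = a^{p³+k}. Since 1 ≤ k ≤ p, p³ < p³+k ≤ p³+p < p³+3p²+3p+1 = (p+1)³, so p³+k is not a perfect cube. So xy^2z ∉ L.
This is a contradiction; hence L is not regular.

a^{p³+k}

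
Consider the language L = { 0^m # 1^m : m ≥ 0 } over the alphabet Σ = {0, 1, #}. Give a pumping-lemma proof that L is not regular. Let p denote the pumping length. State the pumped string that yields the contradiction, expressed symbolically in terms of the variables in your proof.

Assume L is regular. Let p be the pumping length given by the pumping lemma.
Take w = 0^p # 1^p ∈ L with |w| = 2p+1 ≥ p.
Write w = xyz as guaranteed by the lemma, with |xy| ≤ p and |y| ≥ 1.
Since the first p symbols of w are all 0's and |xy| ≤ p, y lies entirely in the leading 0-block: y = 0^k for some k with 1 ≤ k ≤ p.
Pump with i = 2: xy^2z = 0^{p+k} # 1^p, which would require p+k = p. But k ≥ 1, so xy^2z ∉ L.
Contradiction. Therefore L is not regular.

0^{p+k} # 1^p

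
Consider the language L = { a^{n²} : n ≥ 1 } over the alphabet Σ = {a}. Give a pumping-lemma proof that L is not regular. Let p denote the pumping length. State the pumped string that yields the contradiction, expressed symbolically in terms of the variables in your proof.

a^{p²+k}

Suppose for contradiction that L is regular, and let p be the pumping length.
Take w = a^{p²} ∈ L with |w| = p² ≥ p.
Write w = xyz as guaranteed by the lemma, with |xy| ≤ p and y is nonempty.
Then y = a^k for some k with 1 ≤ k ≤ p.
Pump with i = 2: xy^2z = a^{p²+k}. Since 1 ≤ k ≤ p, p² < p²+k ≤ p²+p < (p+1)², so p²+k lies strictly between consecutive squares and is not a perfect square. So xy^2z ∉ L.
This is a contradiction; hence L is not regular.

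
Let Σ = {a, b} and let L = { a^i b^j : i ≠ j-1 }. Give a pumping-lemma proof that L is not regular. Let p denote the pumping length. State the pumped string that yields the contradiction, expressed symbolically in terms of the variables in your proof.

a^{p+p!} b^{p+p!+1}

Assume L is regular; let p be its pumping constant.
Choose w = a^p b^{p+p!+1}. Since p ≠ (p+p!+1)-1 = p+p!, w ∈ L; and |w| ≥ p.
By the pumping lemma, w = xyz with |xy| ≤ p and |y| ≥ 1.
Because |xy| ≤ p and w begins with p copies of a, we have y = a^k with 1 ≤ k ≤ p.
Since 1 ≤ k ≤ p, k divides p!; set t = 1 + p!/k. Then xy^t z has p + (p!/k)·k = p + p! copies of a. Now the a-count is p+p! and (b-count)-1 = (p+p!+1)-1 = p+p!, so i ≠ j-1 fails. So xy^t z = a^{p+p!} b^{p+p!+1} ∉ L.
This is a contradiction; hence L is not regular.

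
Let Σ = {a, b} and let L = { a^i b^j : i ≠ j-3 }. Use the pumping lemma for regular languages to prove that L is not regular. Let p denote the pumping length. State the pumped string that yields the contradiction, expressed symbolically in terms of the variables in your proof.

Assume L is regular. Let p be the pumping length given by the pumping lemma.
Choose w = a^p b^{p+p!+3}. Since p ≠ (p+p!+3)-3 = p+p!, w ∈ L; and |w| ≥ p.
The pumping lemma gives a decomposition w = xyz where |xy| ≤ p and |y| ≥ 1.
Because |xy| ≤ p and w begins with p copies of a, we have y = a^k with 1 ≤ k ≤ p.
Since 1 ≤ k ≤ p, k divides p!; set t = 1 + p!/k. Then xy^t z has p + (p!/k)·k = p + p! copies of a. Now the a-count is p+p! and (b-count)-3 = (p+p!+3)-3 = p+p!, so i ≠ j-3 fails. So xy^t z = a^{p+p!} b^{p+p!+3} ∉ L.
This contradicts the pumping lemma, so L is not regular.

a^{p+p!} b^{p+p!+3}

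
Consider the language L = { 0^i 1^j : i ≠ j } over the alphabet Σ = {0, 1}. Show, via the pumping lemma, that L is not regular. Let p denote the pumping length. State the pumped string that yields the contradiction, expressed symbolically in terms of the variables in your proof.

Suppose for contradiction that L is regular, and let p be the pumping length.
Choose w = 0^p 1^{p+p!}. Since p ≠ p+p!, w ∈ L; and |w| ≥ p.
Write w = xyz as guaranteed by the lemma, with |xy| ≤ p and |y| > 0.
Since the first p symbols of w are all 0's and |xy| ≤ p, y lies entirely in the leading 0-block: y = 0^k for some k with 1 ≤ k ≤ p.
Since 1 ≤ k ≤ p, k divides p!; set t = 1 + p!/k. Then xy^t z has p + (p!/k)·k = p + p! copies of 0. Now the 0-count equals the 1-count, so i ≠ j fails. So xy^t z = 0^{p+p!} 1^{p+p!} ∉ L.
Contradiction. Therefore L is not regular.

0^{p+p!} 1^{p+p!}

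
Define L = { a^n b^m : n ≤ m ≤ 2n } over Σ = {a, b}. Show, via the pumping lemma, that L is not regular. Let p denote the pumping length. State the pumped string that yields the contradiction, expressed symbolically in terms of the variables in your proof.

Assume L is regular; let p be its pumping constant.
Take w = a^p b^p ∈ L (since p ≤ p ≤ 2p), with |w| = 2p ≥ p.
The pumping lemma gives a decomposition w = xyz where |xy| ≤ p and |y| > 0.
Because |xy| ≤ p and w begins with p copies of a, we have y = a^k with 1 ≤ k ≤ p.
Pump with i = 2: xy^2z = a^{p+k} b^p. Now n = p+k > p = m, so the condition n ≤ m fails. Thus xy^2z ∉ L.
This is a contradiction; hence L is not regular.

a^{p+k} b^p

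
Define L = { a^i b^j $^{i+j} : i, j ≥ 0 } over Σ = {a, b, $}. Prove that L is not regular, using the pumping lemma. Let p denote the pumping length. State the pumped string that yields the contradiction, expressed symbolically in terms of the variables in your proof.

Toward a contradiction, assume L is regular with pumping length p.
Take w = a^p b^p $^{2p} ∈ L (with i=j=p, i+j=2p), |w| = 4p ≥ p.
By the pumping lemma, w = xyz with |xy| ≤ p and |y| ≥ 1.
The first p characters of w are a's, so xy (and hence y) consists only of a's. Write y = a^k, 1 ≤ k ≤ p.
Consider xy^2z = a^{p+k} b^p $^{2p}. Now the a- and b-counts sum to 2p+k, but the $-count is 2p ≠ 2p+k. So xy^2z ∉ L.
This is a contradiction; hence L is not regular.

a^{p+k} b^p $^{2p}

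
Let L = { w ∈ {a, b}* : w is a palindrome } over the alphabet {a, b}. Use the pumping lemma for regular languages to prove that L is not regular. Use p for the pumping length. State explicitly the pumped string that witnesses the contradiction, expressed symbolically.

Assume L is regular; let p be its pumping constant.
Take w = a^p b a^p, a palindrome of length 2p+1 ≥ p.
The pumping lemma gives a decomposition w = xyz where |xy| ≤ p and |y| > 0.
The first p characters of w are a's, so xy (and hence y) consists only of a's. Write y = a^k, 1 ≤ k ≤ p.
Pump with i = 2: xy^2z = a^{p+k} b a^p. Its reverse is a^p b a^{p+k}, which differs from xy^2z since k ≥ 1. So xy^2z is not a palindrome and xy^2z ∉ L.
This contradicts the pumping lemma, so L is not regular.

a^{p+k} b a^p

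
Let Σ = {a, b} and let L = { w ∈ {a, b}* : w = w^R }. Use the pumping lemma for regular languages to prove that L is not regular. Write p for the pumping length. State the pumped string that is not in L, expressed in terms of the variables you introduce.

a^{p+k} b a^p

Toward a contradiction, assume L is regular with pumping length p.
Take w = a^p b a^p, a palindrome of length 2p+1 ≥ p.
By the pumping lemma, w = xyz with |xy| ≤ p and |y| ≥ 1.
The first p characters of w are a's, so xy (and hence y) consists only of a's. Write y = a^k, 1 ≤ k ≤ p.
Pump with i = 2: xy^2z = a^{p+k} b a^p. Its reverse is a^p b a^{p+k}, which differs from xy^2z since k ≥ 1. So xy^2z is not a palindrome and xy^2z ∉ L.
Contradiction. Therefore L is not regular.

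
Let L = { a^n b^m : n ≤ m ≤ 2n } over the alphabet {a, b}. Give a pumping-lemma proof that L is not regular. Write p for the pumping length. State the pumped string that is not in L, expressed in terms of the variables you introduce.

Suppose for contradiction that L is regular, and let p be the pumping length.
Take w = a^p b^p ∈ L (since p ≤ p ≤ 2p), with |w| = 2p ≥ p.
Write w = xyz as guaranteed by the lemma, with |xy| ≤ p and y is nonempty.
Because |xy| ≤ p and w begins with p copies of a, we have y = a^k with 1 ≤ k ≤ p.
Pump with i = 2: xy^2z = a^{p+k} b^p. Now n = p+k > p = m, so the condition n ≤ m fails. Thus xy^2z ∉ L.
Contradiction. Therefore L is not regular.

a^{p+k} b^p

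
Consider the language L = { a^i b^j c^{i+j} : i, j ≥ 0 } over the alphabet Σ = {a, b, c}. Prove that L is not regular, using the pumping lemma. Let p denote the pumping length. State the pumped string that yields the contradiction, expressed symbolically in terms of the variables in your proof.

Suppose for contradiction that L is regular, and let p be the pumping length.
Take w = a^p b^p c^{2p} ∈ L (with i=j=p, i+j=2p), |w| = 4p ≥ p.
The pumping lemma gives a decomposition w = xyz where |xy| ≤ p and |y| > 0.
Since the first p symbols of w are all a's and |xy| ≤ p, y lies entirely in the leading a-block: y = a^k for some k with 1 ≤ k ≤ p.
Consider xy^2z = a^{p+k} b^p c^{2p}. Now the a- and b-counts sum to 2p+k, but the c-count is 2p ≠ 2p+k. So xy^2z ∉ L.
This contradicts the pumping lemma, so L is not regular.

a^{p+k} b^p c^{2p}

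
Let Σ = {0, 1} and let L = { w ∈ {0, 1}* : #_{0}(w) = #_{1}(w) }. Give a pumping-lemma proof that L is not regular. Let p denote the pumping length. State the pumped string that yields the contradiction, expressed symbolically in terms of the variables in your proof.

Assume L is regular. Let p be the pumping length given by the pumping lemma.
Choose w = 0^p 1^p ∈ L with |w| = 2p ≥ p.
Write w = xyz as guaranteed by the lemma, with |xy| ≤ p and y is nonempty.
The first p characters of w are 0's, so xy (and hence y) consists only of 0's. Write y = 0^k, 1 ≤ k ≤ p.
Pump with i = 2: xy^2z = 0^{p+k} 1^p has p+k occurrences of 0 but only p of 1. Since k ≥ 1 the counts differ, so xy^2z ∉ L.
This is a contradiction; hence L is not regular.

0^{p+k} 1^p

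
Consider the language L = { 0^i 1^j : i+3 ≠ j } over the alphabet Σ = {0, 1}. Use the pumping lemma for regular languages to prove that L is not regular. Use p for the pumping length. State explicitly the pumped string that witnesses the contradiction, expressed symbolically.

0^{p+p!} 1^{p+p!+3}

Assume L is regular; let p be its pumping constant.
Choose w = 0^p 1^{p+p!+3}. Since p ≠ (p+p!+3)-3 = p+p!, w ∈ L; and |w| ≥ p.
The pumping lemma gives a decomposition w = xyz where |xy| ≤ p and |y| ≥ 1.
The first p characters of w are 0's, so xy (and hence y) consists only of 0's. Write y = 0^k, 1 ≤ k ≤ p.
Since 1 ≤ k ≤ p, k divides p!; set t = 1 + p!/k. Then xy^t z has p + (p!/k)·k = p + p! copies of 0. Now the 0-count is p+p! and (1-count)-3 = (p+p!+3)-3 = p+p!, so i+3 ≠ j fails. So xy^t z = 0^{p+p!} 1^{p+p!+3} ∉ L.
Contradiction. Therefore L is not regular.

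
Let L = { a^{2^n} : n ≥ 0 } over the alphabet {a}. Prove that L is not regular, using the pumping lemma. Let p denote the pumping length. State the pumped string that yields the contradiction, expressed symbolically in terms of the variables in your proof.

a^{2^p+k}

Suppose for contradiction that L is regular, and let p be the pumping length.
Take w = a^{2^p} ∈ L with |w| = 2^p ≥ p.
By the pumping lemma, w = xyz with |xy| ≤ p and |y| > 0.
Then y = a^k for some k with 1 ≤ k ≤ p.
Pump with i = 2: xy^2z = a^{2^p+k}. Since 1 ≤ k ≤ p < 2^p, we have 2^p < 2^p+k < 2^{p+1}, so 2^p+k is not a power of 2. So xy^2z ∉ L.
This is a contradiction; hence L is not regular.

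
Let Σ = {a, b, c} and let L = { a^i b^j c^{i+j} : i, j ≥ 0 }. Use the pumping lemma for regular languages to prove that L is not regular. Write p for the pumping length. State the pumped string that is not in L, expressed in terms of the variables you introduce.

Suppose for contradiction that L is regular, and let p be the pumping length.
Take w = a^p b^p c^{2p} ∈ L (with i=j=p, i+j=2p), |w| = 4p ≥ p.
By the pumping lemma, w = xyz with |xy| ≤ p and y is nonempty.
The first p characters of w are a's, so xy (and hence y) consists only of a's. Write y = a^k, 1 ≤ k ≤ p.
Consider xy^2z = a^{p+k} b^p c^{2p}. Now the a- and b-counts sum to 2p+k, but the c-count is 2p ≠ 2p+k. So xy^2z ∉ L.
Contradiction. Therefore L is not regular.

a^{p+k} b^p c^{2p}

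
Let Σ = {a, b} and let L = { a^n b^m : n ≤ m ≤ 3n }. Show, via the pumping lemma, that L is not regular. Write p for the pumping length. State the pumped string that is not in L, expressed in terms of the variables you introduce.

Assume L is regular. Let p be the pumping length given by the pumping lemma.
Take w = a^p b^p ∈ L (since p ≤ p ≤ 3p), with |w| = 2p ≥ p.
Write w = xyz as guaranteed by the lemma, with |xy| ≤ p and y is nonempty.
Since the first p symbols of w are all a's and |xy| ≤ p, y lies entirely in the leading a-block: y = a^k for some k with 1 ≤ k ≤ p.
Pump with i = 2: xy^2z = a^{p+k} b^p. Now n = p+k > p = m, so the condition n ≤ m fails. Thus xy^2z ∉ L.
This contradicts the pumping lemma, so L is not regular.

a^{p+k} b^p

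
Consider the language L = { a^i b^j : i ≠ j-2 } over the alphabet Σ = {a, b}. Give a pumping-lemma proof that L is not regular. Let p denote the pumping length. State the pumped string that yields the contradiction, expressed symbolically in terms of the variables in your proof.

Assume L is regular; let p be its pumping constant.
Choose w = a^p b^{p+p!+2}. Since p ≠ (p+p!+2)-2 = p+p!, w ∈ L; and |w| ≥ p.
The pumping lemma gives a decomposition w = xyz where |xy| ≤ p and |y| > 0.
Since the first p symbols of w are all a's and |xy| ≤ p, y lies entirely in the leading a-block: y = a^k for some k with 1 ≤ k ≤ p.
Since 1 ≤ k ≤ p, k divides p!; set t = 1 + p!/k. Then xy^t z has p + (p!/k)·k = p + p! copies of a. Now the a-count is p+p! and (b-count)-2 = (p+p!+2)-2 = p+p!, so i ≠ j-2 fails. So xy^t z = a^{p+p!} b^{p+p!+2} ∉ L.
This is a contradiction; hence L is not regular.

a^{p+p!} b^{p+p!+2}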